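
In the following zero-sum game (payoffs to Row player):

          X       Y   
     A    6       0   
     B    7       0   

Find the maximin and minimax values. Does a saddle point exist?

Maximin = 0, Minimax = 0, Saddle: True

Work:
Row minimums: [0, 0] → maximin = 0
Column maximums: [7, 0] → minimax = 0
Saddle point exists! Game value = 0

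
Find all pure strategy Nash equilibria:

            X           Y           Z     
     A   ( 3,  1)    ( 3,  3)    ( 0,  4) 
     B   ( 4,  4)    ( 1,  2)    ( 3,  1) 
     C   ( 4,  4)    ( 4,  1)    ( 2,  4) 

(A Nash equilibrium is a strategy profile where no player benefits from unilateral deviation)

Nash equilibrium: (B, X), (C, X)

Work:
Best responses:
  P1 vs X: payoffs [3, 4, 4] → best response B/C (payoff 4)
  P1 vs Y: payoffs [3, 1, 4] → best response C (payoff 4)
  P1 vs Z: payoffs [0, 3, 2] → best response B (payoff 3)
  P2 vs A: payoffs [1, 3, 4] → best response Z (payoff 4)
  P2 vs B: payoffs [4, 2, 1] → best response X (payoff 4)
  P2 vs C: payoffs [4, 1, 4] → best response X/Z (payoff 4)
Mutual best responses: (B,X), (C,X) → Nash equilibria.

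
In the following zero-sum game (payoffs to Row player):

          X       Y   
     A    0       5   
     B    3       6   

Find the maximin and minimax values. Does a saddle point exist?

Maximin = 3, Minimax = 3, Saddle: True

Work:
Row minimums: [0, 3] → maximin = 3
Column maximums: [3, 6] → minimax = 3
Saddle point exists! Game value = 3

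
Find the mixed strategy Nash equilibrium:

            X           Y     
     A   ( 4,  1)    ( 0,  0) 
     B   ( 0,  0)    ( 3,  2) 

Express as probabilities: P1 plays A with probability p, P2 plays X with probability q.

p = 0.6667, q = 0.4286

Work:
Find probabilities that make opponent indifferent:
P2 chooses q to make P1 indifferent between A and B
P1 chooses p to make P2 indifferent between X and Y
Mixed NE: P1 plays (A: 0.6667, B: 0.3333), P2 plays (X: 0.4286, Y: 0.5714)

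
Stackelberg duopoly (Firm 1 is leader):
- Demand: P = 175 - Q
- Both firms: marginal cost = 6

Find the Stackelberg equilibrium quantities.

q₁* (leader) = 84.5, q₂* (follower) = 42.25

Work:
Follower's reaction: q₂ = (a - c - q₁)/2
Leader substitutes: π₁ = q₁·(a - q₁ - (a-c-q₁)/2 - c)
FOC: q₁* = (175 - 6)/2 = 84.50
Then: q₂* = (175 - 6 - 84.5)/2 = 42.25
Leader has first-mover advantage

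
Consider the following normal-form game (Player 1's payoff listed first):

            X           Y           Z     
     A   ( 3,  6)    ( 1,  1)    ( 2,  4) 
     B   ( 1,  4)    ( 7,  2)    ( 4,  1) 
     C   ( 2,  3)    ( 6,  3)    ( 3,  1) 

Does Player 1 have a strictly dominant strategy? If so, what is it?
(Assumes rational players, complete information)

No strictly dominant strategy exists for Player 1

Work:
A strategy strictly dominates another if it gives a strictly higher payoff against every opponent action. Compare each pair of P1's strategies column-by-column:
  A vs B: [3 vs 1, 1 vs 7, 2 vs 4] → A does not strictly dominate B (column Y: 1 ≤ 7)
  A vs C: [3 vs 2, 1 vs 6, 2 vs 3] → A does not strictly dominate C (column Y: 1 ≤ 6)
  B vs A: [1 vs 3, 7 vs 1, 4 vs 2] → B does not strictly dominate A (column X: 1 ≤ 3)
  B vs C: [1 vs 2, 7 vs 6, 4 vs 3] → B does not strictly dominate C (column X: 1 ≤ 2)
  C vs A: [2 vs 3, 6 vs 1, 3 vs 2] → C does not strictly dominate A (column X: 2 ≤ 3)
  C vs B: [2 vs 1, 6 vs 7, 3 vs 4] → C does not strictly dominate B (column Y: 6 ≤ 7)
No single strategy strictly dominates all others → no strictly dominant strategy.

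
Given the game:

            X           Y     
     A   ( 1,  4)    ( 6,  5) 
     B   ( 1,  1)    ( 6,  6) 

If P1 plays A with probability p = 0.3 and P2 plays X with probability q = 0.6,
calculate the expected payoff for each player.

E[P1] = 3.0, E[P2] = 3.42

Work:
E[P1] = p·q·π₁(A,X) + p·(1-q)·π₁(A,Y) + (1-p)·q·π₁(B,X) + (1-p)·(1-q)·π₁(B,Y)
= 0.3·0.6·1 + 0.3·0.4·6 + 0.7·0.6·1 + 0.7·0.4·6
= 3.0

E[P2] = 3.42 (similar calculation)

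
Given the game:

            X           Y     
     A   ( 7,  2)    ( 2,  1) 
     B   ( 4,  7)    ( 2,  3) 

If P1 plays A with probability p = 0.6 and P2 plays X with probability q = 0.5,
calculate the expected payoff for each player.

E[P1] = 3.9, E[P2] = 2.9

Work:
E[P1] = p·q·π₁(A,X) + p·(1-q)·π₁(A,Y) + (1-p)·q·π₁(B,X) + (1-p)·(1-q)·π₁(B,Y)
= 0.6·0.5·7 + 0.6·0.5·2 + 0.4·0.5·4 + 0.4·0.5·2
= 3.9

E[P2] = 2.9 (similar calculation)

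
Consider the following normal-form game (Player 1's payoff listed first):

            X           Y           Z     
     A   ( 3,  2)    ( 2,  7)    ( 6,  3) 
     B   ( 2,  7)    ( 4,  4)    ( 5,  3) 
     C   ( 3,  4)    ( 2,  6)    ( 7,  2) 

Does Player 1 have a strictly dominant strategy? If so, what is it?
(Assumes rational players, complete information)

No strictly dominant strategy exists for Player 1

Work:
A strategy strictly dominates another if it gives a strictly higher payoff against every opponent action. Compare each pair of P1's strategies column-by-column:
  A vs B: [3 vs 2, 2 vs 4, 6 vs 5] → A does not strictly dominate B (column Y: 2 ≤ 4)
  A vs C: [3 vs 3, 2 vs 2, 6 vs 7] → A does not strictly dominate C (column X: 3 ≤ 3)
  B vs A: [2 vs 3, 4 vs 2, 5 vs 6] → B does not strictly dominate A (column X: 2 ≤ 3)
  B vs C: [2 vs 3, 4 vs 2, 5 vs 7] → B does not strictly dominate C (column X: 2 ≤ 3)
  C vs A: [3 vs 3, 2 vs 2, 7 vs 6] → C does not strictly dominate A (column X: 3 ≤ 3)
  C vs B: [3 vs 2, 2 vs 4, 7 vs 5] → C does not strictly dominate B (column Y: 2 ≤ 4)
No single strategy strictly dominates all others → no strictly dominant strategy.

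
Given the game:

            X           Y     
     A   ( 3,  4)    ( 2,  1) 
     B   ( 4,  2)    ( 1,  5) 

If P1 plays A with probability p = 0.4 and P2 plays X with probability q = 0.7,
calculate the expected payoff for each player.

E[P1] = 2.94, E[P2] = 2.98

Work:
E[P1] = p·q·π₁(A,X) + p·(1-q)·π₁(A,Y) + (1-p)·q·π₁(B,X) + (1-p)·(1-q)·π₁(B,Y)
= 0.4·0.7·3 + 0.4·0.3·2 + 0.6·0.7·4 + 0.6·0.3·1
= 2.94

E[P2] = 2.98 (similar calculation)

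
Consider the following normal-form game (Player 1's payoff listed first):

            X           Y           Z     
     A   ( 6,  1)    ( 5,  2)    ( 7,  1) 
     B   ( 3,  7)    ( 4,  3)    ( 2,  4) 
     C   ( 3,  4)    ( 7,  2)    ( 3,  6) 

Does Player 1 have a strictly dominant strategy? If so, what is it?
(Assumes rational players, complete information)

No strictly dominant strategy exists for Player 1

Work:
A strategy strictly dominates another if it gives a strictly higher payoff against every opponent action. Compare each pair of P1's strategies column-by-column:
  A vs B: [6 vs 3, 5 vs 4, 7 vs 2] → A strictly dominates B
  A vs C: [6 vs 3, 5 vs 7, 7 vs 3] → A does not strictly dominate C (column Y: 5 ≤ 7)
  B vs A: [3 vs 6, 4 vs 5, 2 vs 7] → B does not strictly dominate A (column X: 3 ≤ 6)
  B vs C: [3 vs 3, 4 vs 7, 2 vs 3] → B does not strictly dominate C (column X: 3 ≤ 3)
  C vs A: [3 vs 6, 7 vs 5, 3 vs 7] → C does not strictly dominate A (column X: 3 ≤ 6)
  C vs B: [3 vs 3, 7 vs 4, 3 vs 2] → C does not strictly dominate B (column X: 3 ≤ 3)
No single strategy strictly dominates all others → no strictly dominant strategy.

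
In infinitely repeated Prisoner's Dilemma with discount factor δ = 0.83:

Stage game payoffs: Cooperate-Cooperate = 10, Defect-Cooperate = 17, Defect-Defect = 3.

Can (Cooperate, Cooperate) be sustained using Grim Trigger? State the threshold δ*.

δ* = 0.5; since δ = 0.83 ≥ 0.5, cooperation can be sustained

Work:
For Grim Trigger:
Cooperate forever: 10/(1-δ)
Defect then punished: 17 + 3·δ/(1-δ)
Need: 10/(1-δ) ≥ 17 + 3·δ/(1-δ)
Solving: δ ≥ (T-R)/(T-P) = (17-10)/(17-3) = 0.5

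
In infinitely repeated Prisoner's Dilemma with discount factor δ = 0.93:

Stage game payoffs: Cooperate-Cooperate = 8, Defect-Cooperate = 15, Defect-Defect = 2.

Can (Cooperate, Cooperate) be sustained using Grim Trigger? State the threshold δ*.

δ* = 0.5385; since δ = 0.93 ≥ 0.5385, cooperation can be sustained

Work:
For Grim Trigger:
Cooperate forever: 8/(1-δ)
Defect then punished: 15 + 2·δ/(1-δ)
Need: 8/(1-δ) ≥ 15 + 2·δ/(1-δ)
Solving: δ ≥ (T-R)/(T-P) = (15-8)/(15-2) = 0.5385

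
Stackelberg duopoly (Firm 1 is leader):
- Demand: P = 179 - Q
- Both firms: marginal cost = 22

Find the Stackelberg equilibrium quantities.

q₁* (leader) = 78.5, q₂* (follower) = 39.25

Work:
Follower's reaction: q₂ = (a - c - q₁)/2
Leader substitutes: π₁ = q₁·(a - q₁ - (a-c-q₁)/2 - c)
FOC: q₁* = (179 - 22)/2 = 78.50
Then: q₂* = (179 - 22 - 78.5)/2 = 39.25
Leader has first-mover advantage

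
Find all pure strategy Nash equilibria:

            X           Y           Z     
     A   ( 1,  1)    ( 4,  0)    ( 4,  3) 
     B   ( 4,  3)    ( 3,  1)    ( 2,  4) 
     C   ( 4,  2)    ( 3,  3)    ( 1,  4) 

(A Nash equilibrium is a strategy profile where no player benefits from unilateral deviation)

Nash equilibrium: (A, Z)

Work:
Best responses:
  P1 vs X: payoffs [1, 4, 4] → best response B/C (payoff 4)
  P1 vs Y: payoffs [4, 3, 3] → best response A (payoff 4)
  P1 vs Z: payoffs [4, 2, 1] → best response A (payoff 4)
  P2 vs A: payoffs [1, 0, 3] → best response Z (payoff 3)
  P2 vs B: payoffs [3, 1, 4] → best response Z (payoff 4)
  P2 vs C: payoffs [2, 3, 4] → best response Z (payoff 4)
Mutual best responses: (A,Z) → Nash equilibria.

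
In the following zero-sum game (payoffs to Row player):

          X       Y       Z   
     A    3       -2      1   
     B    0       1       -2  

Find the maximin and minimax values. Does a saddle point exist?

Maximin = -2, Minimax = 1, Saddle: False

Work:
Row minimums: [-2, -2] → maximin = -2
Column maximums: [3, 1, 1] → minimax = 1
No saddle point (maximin ≠ minimax). Mixed strategy needed.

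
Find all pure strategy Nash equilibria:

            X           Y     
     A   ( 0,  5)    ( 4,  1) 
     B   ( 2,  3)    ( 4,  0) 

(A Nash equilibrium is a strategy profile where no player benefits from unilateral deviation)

Nash equilibrium: (B, X)

Work:
Best responses:
  P1 vs X: payoffs [0, 2] → best response B (payoff 2)
  P1 vs Y: payoffs [4, 4] → best response A/B (payoff 4)
  P2 vs A: payoffs [5, 1] → best response X (payoff 5)
  P2 vs B: payoffs [3, 0] → best response X (payoff 3)
Mutual best responses: (B,X) → Nash equilibria.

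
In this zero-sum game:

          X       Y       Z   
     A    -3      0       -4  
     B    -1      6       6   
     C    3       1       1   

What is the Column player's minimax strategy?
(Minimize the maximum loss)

Column should play X, value = 3

Work:
Column player minimizes Row's maximum payoff:
Column X: max payoff to Row = 3
Column Y: max payoff to Row = 6
Column Z: max payoff to Row = 6
Minimum is 3, achieved by column X.
Minimax strategy: X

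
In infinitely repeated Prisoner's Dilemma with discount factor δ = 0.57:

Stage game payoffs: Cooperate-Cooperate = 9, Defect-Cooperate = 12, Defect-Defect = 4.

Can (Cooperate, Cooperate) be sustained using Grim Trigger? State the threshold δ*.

δ* = 0.375; since δ = 0.57 ≥ 0.375, cooperation can be sustained

Work:
For Grim Trigger:
Cooperate forever: 9/(1-δ)
Defect then punished: 12 + 4·δ/(1-δ)
Need: 9/(1-δ) ≥ 12 + 4·δ/(1-δ)
Solving: δ ≥ (T-R)/(T-P) = (12-9)/(12-4) = 0.375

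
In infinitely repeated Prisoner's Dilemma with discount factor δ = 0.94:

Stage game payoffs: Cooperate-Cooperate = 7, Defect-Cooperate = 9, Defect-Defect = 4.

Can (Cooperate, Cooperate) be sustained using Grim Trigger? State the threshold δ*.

δ* = 0.4; since δ = 0.94 ≥ 0.4, cooperation can be sustained

Work:
For Grim Trigger:
Cooperate forever: 7/(1-δ)
Defect then punished: 9 + 4·δ/(1-δ)
Need: 7/(1-δ) ≥ 9 + 4·δ/(1-δ)
Solving: δ ≥ (T-R)/(T-P) = (9-7)/(9-4) = 0.4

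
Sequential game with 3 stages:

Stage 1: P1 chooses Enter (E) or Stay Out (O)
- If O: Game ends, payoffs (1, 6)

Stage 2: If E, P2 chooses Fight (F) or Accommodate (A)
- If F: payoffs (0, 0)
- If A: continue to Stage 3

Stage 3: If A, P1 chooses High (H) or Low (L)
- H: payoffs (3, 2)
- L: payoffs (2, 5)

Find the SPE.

SPE: (E, A, H); Outcome (3, 2)

Work:
Stage 3: P1 chooses H (3 vs 2)
Stage 2: P2: F->0, A->2 (anticipating H). Choose A
Stage 1: P1: O->1, E->3 (anticipating A, H). Choose E
SPE path: E -> A -> H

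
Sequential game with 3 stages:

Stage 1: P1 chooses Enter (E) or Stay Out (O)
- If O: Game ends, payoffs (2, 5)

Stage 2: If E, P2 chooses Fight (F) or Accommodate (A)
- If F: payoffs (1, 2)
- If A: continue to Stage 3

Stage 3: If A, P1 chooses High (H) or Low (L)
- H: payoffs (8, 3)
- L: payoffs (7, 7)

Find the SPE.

SPE: (E, A, H); Outcome (8, 3)

Work:
Stage 3: P1 chooses H (8 vs 7)
Stage 2: P2: F->2, A->3 (anticipating H). Choose A
Stage 1: P1: O->2, E->8 (anticipating A, H). Choose E
SPE path: E -> A -> H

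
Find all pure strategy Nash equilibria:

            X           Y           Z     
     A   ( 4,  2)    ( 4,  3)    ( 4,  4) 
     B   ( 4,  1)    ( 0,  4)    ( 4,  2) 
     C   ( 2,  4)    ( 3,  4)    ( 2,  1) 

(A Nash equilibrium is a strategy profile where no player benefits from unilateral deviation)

Nash equilibrium: (A, Z)

Work:
Best responses:
  P1 vs X: payoffs [4, 4, 2] → best response A/B (payoff 4)
  P1 vs Y: payoffs [4, 0, 3] → best response A (payoff 4)
  P1 vs Z: payoffs [4, 4, 2] → best response A/B (payoff 4)
  P2 vs A: payoffs [2, 3, 4] → best response Z (payoff 4)
  P2 vs B: payoffs [1, 4, 2] → best response Y (payoff 4)
  P2 vs C: payoffs [4, 4, 1] → best response X/Y (payoff 4)
Mutual best responses: (A,Z) → Nash equilibria.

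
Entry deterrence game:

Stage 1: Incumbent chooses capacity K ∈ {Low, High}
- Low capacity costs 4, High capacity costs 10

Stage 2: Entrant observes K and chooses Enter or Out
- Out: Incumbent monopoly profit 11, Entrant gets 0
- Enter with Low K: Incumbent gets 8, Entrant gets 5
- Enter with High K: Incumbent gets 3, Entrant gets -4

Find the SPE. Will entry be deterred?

SPE: (Low, Enter|Low, Out|High); Entry not deterred. Incumbent net profit = 4, Entrant gets 5

Work:
After Low K: Entrant enters (5 > 0)
After High K: Entrant stays out (-4 < 0)
Incumbent: Low → 8−4=4, High → 11−10=1
Incumbent chooses Low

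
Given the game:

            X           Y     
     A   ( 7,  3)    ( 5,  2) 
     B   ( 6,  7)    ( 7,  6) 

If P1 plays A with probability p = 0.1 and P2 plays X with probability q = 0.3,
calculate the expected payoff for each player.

E[P1] = 6.59, E[P2] = 5.9

Work:
E[P1] = p·q·π₁(A,X) + p·(1-q)·π₁(A,Y) + (1-p)·q·π₁(B,X) + (1-p)·(1-q)·π₁(B,Y)
= 0.1·0.3·7 + 0.1·0.7·5 + 0.9·0.3·6 + 0.9·0.7·7
= 6.59

E[P2] = 5.9 (similar calculation)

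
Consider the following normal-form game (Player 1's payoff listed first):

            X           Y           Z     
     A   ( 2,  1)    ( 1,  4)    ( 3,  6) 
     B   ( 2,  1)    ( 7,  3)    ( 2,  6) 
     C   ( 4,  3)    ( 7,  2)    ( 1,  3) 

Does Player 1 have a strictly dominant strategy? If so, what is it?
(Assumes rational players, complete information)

No strictly dominant strategy exists for Player 1

Work:
A strategy strictly dominates another if it gives a strictly higher payoff against every opponent action. Compare each pair of P1's strategies column-by-column:
  A vs B: [2 vs 2, 1 vs 7, 3 vs 2] → A does not strictly dominate B (column X: 2 ≤ 2)
  A vs C: [2 vs 4, 1 vs 7, 3 vs 1] → A does not strictly dominate C (column X: 2 ≤ 4)
  B vs A: [2 vs 2, 7 vs 1, 2 vs 3] → B does not strictly dominate A (column X: 2 ≤ 2)
  B vs C: [2 vs 4, 7 vs 7, 2 vs 1] → B does not strictly dominate C (column X: 2 ≤ 4)
  C vs A: [4 vs 2, 7 vs 1, 1 vs 3] → C does not strictly dominate A (column Z: 1 ≤ 3)
  C vs B: [4 vs 2, 7 vs 7, 1 vs 2] → C does not strictly dominate B (column Y: 7 ≤ 7)
No single strategy strictly dominates all others → no strictly dominant strategy.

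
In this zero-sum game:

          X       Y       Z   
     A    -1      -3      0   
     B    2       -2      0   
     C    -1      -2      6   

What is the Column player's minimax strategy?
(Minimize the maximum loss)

Column should play Y, value = -2

Work:
Column player minimizes Row's maximum payoff:
Column X: max payoff to Row = 2
Column Y: max payoff to Row = -2
Column Z: max payoff to Row = 6
Minimum is -2, achieved by column Y.
Minimax strategy: Y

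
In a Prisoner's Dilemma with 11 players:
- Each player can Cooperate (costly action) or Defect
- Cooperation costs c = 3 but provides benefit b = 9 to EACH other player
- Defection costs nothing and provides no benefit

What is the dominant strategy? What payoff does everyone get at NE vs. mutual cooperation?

Dominant: Defect; NE payoff = 0; Coop payoff = 87

Work:
Defect dominates (saves cost c = 3, benefit to others is external)
NE: All defect → everyone gets 0
If all cooperate: each receives (10)×9 - 3 = 87
Social dilemma: 87 > 0 but NE gives 0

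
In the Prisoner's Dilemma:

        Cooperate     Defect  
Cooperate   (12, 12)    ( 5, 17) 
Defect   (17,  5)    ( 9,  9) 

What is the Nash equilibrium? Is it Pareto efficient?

(Defect, Defect) is NE; not Pareto efficient

Work:
Defect dominates Cooperate for both players:
If P2 cooperates: Defect (17) > Cooperate (12)
If P2 defects: Defect (9) > Cooperate (5)
NE: (Defect, Defect) with payoff (9, 9)
But (Cooperate, Cooperate) = (12, 12) Pareto dominates (9, 9)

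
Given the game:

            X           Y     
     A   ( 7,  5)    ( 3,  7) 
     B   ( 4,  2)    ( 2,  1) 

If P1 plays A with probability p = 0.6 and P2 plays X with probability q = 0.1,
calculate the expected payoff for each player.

E[P1] = 2.92, E[P2] = 4.52

Work:
E[P1] = p·q·π₁(A,X) + p·(1-q)·π₁(A,Y) + (1-p)·q·π₁(B,X) + (1-p)·(1-q)·π₁(B,Y)
= 0.6·0.1·7 + 0.6·0.9·3 + 0.4·0.1·4 + 0.4·0.9·2
= 2.92

E[P2] = 4.52 (similar calculation)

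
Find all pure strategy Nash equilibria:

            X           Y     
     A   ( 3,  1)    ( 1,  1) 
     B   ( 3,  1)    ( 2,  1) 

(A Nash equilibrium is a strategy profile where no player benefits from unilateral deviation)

Nash equilibrium: (A, X), (B, X), (B, Y)

Work:
Best responses:
  P1 vs X: payoffs [3, 3] → best response A/B (payoff 3)
  P1 vs Y: payoffs [1, 2] → best response B (payoff 2)
  P2 vs A: payoffs [1, 1] → best response X/Y (payoff 1)
  P2 vs B: payoffs [1, 1] → best response X/Y (payoff 1)
Mutual best responses: (A,X), (B,X), (B,Y) → Nash equilibria.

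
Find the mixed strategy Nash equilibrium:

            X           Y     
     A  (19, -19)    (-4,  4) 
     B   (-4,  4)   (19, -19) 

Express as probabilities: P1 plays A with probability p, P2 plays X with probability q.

p = 0.5, q = 0.5

Work:
Find probabilities that make opponent indifferent:
P2 chooses q to make P1 indifferent between A and B
P1 chooses p to make P2 indifferent between X and Y
Mixed NE: P1 plays (A: 0.5, B: 0.5), P2 plays (X: 0.5, Y: 0.5)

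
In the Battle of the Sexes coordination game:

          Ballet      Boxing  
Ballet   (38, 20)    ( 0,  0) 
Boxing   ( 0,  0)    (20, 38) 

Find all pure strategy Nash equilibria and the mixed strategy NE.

Pure NE: (Ballet, Ballet) and (Boxing, Boxing); Mixed NE: p = 0.6552, q = 0.3448

Work:
Check pure NE:
(Ballet, Ballet): (38, 20) - no unilateral deviation beneficial
(Boxing, Boxing): (20, 38) - no unilateral deviation beneficial
Mixed NE: P1 plays Ballet with p = 0.6552, P2 plays Ballet with q = 0.3448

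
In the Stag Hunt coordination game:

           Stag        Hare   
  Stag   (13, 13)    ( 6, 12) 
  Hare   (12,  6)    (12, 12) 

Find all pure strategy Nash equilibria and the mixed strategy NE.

Pure NE: (Stag, Stag) and (Hare, Hare); Mixed NE: p = 0.8571, q = 0.8571

Work:
Check pure NE:
(Stag, Stag): (13, 13) - no unilateral deviation beneficial
(Hare, Hare): (12, 12) - no unilateral deviation beneficial
Mixed NE: P1 plays Stag with p = 0.8571, P2 plays Stag with q = 0.8571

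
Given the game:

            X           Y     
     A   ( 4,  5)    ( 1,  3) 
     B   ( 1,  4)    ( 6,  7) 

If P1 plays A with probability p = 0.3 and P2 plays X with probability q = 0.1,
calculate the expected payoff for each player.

E[P1] = 4.24, E[P2] = 5.65

Work:
E[P1] = p·q·π₁(A,X) + p·(1-q)·π₁(A,Y) + (1-p)·q·π₁(B,X) + (1-p)·(1-q)·π₁(B,Y)
= 0.3·0.1·4 + 0.3·0.9·1 + 0.7·0.1·1 + 0.7·0.9·6
= 4.24

E[P2] = 5.65 (similar calculation)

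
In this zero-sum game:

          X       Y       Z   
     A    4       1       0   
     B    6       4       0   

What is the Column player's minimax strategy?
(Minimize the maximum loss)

Column should play Z, value = 0

Work:
Column player minimizes Row's maximum payoff:
Column X: max payoff to Row = 6
Column Y: max payoff to Row = 4
Column Z: max payoff to Row = 0
Minimum is 0, achieved by column Z.
Minimax strategy: Z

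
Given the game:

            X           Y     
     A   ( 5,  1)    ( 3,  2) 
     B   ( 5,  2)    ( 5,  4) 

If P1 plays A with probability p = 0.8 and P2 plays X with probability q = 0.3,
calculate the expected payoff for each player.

E[P1] = 3.88, E[P2] = 2.04

Work:
E[P1] = p·q·π₁(A,X) + p·(1-q)·π₁(A,Y) + (1-p)·q·π₁(B,X) + (1-p)·(1-q)·π₁(B,Y)
= 0.8·0.3·5 + 0.8·0.7·3 + 0.2·0.3·5 + 0.2·0.7·5
= 3.88

E[P2] = 2.04 (similar calculation)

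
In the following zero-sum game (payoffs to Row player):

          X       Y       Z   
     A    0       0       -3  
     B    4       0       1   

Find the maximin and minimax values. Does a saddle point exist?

Maximin = 0, Minimax = 0, Saddle: True

Work:
Row minimums: [-3, 0] → maximin = 0
Column maximums: [4, 0, 1] → minimax = 0
Saddle point exists! Game value = 0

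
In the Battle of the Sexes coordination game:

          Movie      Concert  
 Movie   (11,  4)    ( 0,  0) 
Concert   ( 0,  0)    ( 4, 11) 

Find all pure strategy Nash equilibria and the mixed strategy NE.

Pure NE: (Movie, Movie) and (Concert, Concert); Mixed NE: p = 0.7333, q = 0.2667

Work:
Check pure NE:
(Movie, Movie): (11, 4) - no unilateral deviation beneficial
(Concert, Concert): (4, 11) - no unilateral deviation beneficial
Mixed NE: P1 plays Movie with p = 0.7333, P2 plays Movie with q = 0.2667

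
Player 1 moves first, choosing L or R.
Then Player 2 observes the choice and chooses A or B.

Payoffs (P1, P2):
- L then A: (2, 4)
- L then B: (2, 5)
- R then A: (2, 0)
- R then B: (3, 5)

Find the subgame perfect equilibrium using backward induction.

P1 plays R, P2 plays B after L and B after R; Payoff (3, 5)

Work:
Backward induction:
After L: P2 chooses B → P1 gets 2
After R: P2 chooses B → P1 gets 3
P1 chooses R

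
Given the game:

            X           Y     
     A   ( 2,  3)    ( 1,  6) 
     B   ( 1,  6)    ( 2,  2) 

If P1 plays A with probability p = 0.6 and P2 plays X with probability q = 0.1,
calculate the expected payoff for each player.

E[P1] = 1.42, E[P2] = 4.38

Work:
E[P1] = p·q·π₁(A,X) + p·(1-q)·π₁(A,Y) + (1-p)·q·π₁(B,X) + (1-p)·(1-q)·π₁(B,Y)
= 0.6·0.1·2 + 0.6·0.9·1 + 0.4·0.1·1 + 0.4·0.9·2
= 1.42

E[P2] = 4.38 (similar calculation)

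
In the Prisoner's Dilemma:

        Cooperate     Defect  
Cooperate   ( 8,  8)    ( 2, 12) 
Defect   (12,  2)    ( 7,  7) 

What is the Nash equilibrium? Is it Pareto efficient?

(Defect, Defect) is NE; not Pareto efficient

Work:
Defect dominates Cooperate for both players:
If P2 cooperates: Defect (12) > Cooperate (8)
If P2 defects: Defect (7) > Cooperate (2)
NE: (Defect, Defect) with payoff (7, 7)
But (Cooperate, Cooperate) = (8, 8) Pareto dominates (7, 7)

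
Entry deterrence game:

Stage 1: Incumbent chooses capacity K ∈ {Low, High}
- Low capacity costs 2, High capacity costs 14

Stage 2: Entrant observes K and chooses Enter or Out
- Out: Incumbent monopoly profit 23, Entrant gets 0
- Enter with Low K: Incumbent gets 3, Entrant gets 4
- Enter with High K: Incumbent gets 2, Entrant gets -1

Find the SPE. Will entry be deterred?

SPE: (High, Enter|Low, Out|High); Entry deterred. Incumbent net profit = 9

Work:
After Low K: Entrant enters (4 > 0)
After High K: Entrant stays out (-1 < 0)
Incumbent: Low → 3−2=1, High → 23−14=9
Incumbent chooses High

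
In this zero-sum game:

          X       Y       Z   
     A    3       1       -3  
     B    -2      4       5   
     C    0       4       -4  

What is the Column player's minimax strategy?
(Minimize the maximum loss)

Column should play X, value = 3

Work:
Column player minimizes Row's maximum payoff:
Column X: max payoff to Row = 3
Column Y: max payoff to Row = 4
Column Z: max payoff to Row = 5
Minimum is 3, achieved by column X.
Minimax strategy: X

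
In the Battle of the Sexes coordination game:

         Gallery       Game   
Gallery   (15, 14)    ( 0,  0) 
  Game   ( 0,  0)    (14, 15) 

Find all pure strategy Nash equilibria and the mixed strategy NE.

Pure NE: (Gallery, Gallery) and (Game, Game); Mixed NE: p = 0.5172, q = 0.4828

Work:
Check pure NE:
(Gallery, Gallery): (15, 14) - no unilateral deviation beneficial
(Game, Game): (14, 15) - no unilateral deviation beneficial
Mixed NE: P1 plays Gallery with p = 0.5172, P2 plays Gallery with q = 0.4828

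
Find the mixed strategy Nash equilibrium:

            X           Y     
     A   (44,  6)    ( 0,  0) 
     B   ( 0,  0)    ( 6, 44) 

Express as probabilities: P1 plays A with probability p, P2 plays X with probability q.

p = 0.88, q = 0.12

Work:
Find probabilities that make opponent indifferent:
P2 chooses q to make P1 indifferent between A and B
P1 chooses p to make P2 indifferent between X and Y
Mixed NE: P1 plays (A: 0.88, B: 0.12), P2 plays (X: 0.12, Y: 0.88)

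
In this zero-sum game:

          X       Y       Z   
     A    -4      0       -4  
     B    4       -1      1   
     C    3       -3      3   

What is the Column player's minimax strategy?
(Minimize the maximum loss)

Column should play Y, value = 0

Work:
Column player minimizes Row's maximum payoff:
Column X: max payoff to Row = 4
Column Y: max payoff to Row = 0
Column Z: max payoff to Row = 3
Minimum is 0, achieved by column Y.
Minimax strategy: Y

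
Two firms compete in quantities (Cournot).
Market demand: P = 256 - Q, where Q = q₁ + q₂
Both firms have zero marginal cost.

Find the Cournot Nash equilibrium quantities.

q₁* = q₂* = 85.33; P* = 85.33

Work:
Profit: π_i = P·q_i = (a - q_i - q_j)·q_i
FOC: ∂π_i/∂q_i = a - 2q_i - q_j = 0
Reaction function: q_i = (256 - q_j)/2
Symmetry: q* = 256/3 = 85.33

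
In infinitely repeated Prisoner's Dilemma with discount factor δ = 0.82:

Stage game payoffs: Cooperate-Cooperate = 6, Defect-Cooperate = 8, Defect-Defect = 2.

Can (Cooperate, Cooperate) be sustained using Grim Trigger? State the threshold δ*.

δ* = 0.3333; since δ = 0.82 ≥ 0.3333, cooperation can be sustained

Work:
For Grim Trigger:
Cooperate forever: 6/(1-δ)
Defect then punished: 8 + 2·δ/(1-δ)
Need: 6/(1-δ) ≥ 8 + 2·δ/(1-δ)
Solving: δ ≥ (T-R)/(T-P) = (8-6)/(8-2) = 0.3333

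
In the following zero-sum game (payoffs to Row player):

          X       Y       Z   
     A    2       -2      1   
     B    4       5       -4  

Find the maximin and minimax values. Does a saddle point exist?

Maximin = -2, Minimax = 1, Saddle: False

Work:
Row minimums: [-2, -4] → maximin = -2
Column maximums: [4, 5, 1] → minimax = 1
No saddle point (maximin ≠ minimax). Mixed strategy needed.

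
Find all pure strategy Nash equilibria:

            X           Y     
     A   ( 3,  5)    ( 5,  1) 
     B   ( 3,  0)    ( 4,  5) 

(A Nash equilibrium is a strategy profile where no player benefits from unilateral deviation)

Nash equilibrium: (A, X)

Work:
Best responses:
  P1 vs X: payoffs [3, 3] → best response A/B (payoff 3)
  P1 vs Y: payoffs [5, 4] → best response A (payoff 5)
  P2 vs A: payoffs [5, 1] → best response X (payoff 5)
  P2 vs B: payoffs [0, 5] → best response Y (payoff 5)
Mutual best responses: (A,X) → Nash equilibria.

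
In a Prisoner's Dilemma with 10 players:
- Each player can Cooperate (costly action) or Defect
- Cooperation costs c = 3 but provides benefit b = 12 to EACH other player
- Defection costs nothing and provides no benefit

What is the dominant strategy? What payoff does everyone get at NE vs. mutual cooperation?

Dominant: Defect; NE payoff = 0; Coop payoff = 105

Work:
Defect dominates (saves cost c = 3, benefit to others is external)
NE: All defect → everyone gets 0
If all cooperate: each receives (9)×12 - 3 = 105
Social dilemma: 105 > 0 but NE gives 0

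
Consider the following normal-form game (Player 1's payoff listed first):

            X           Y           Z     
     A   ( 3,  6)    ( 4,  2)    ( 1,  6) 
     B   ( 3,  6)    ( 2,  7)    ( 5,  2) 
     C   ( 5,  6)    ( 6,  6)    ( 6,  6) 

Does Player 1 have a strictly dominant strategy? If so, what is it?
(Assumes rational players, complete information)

Yes, Player 1's strictly dominant strategy is C

Work:
A strategy strictly dominates another if it gives a strictly higher payoff against every opponent action. Compare each pair of P1's strategies column-by-column:
  A vs B: [3 vs 3, 4 vs 2, 1 vs 5] → A does not strictly dominate B (column X: 3 ≤ 3)
  A vs C: [3 vs 5, 4 vs 6, 1 vs 6] → A does not strictly dominate C (column X: 3 ≤ 5)
  B vs A: [3 vs 3, 2 vs 4, 5 vs 1] → B does not strictly dominate A (column X: 3 ≤ 3)
  B vs C: [3 vs 5, 2 vs 6, 5 vs 6] → B does not strictly dominate C (column X: 3 ≤ 5)
  C vs A: [5 vs 3, 6 vs 4, 6 vs 1] → C strictly dominates A
  C vs B: [5 vs 3, 6 vs 2, 6 vs 5] → C strictly dominates B
C strictly dominates every other strategy → strictly dominant.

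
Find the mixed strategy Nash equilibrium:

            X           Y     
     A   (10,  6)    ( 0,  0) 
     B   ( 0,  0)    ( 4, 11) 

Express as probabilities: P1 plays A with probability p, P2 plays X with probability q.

p = 0.6471, q = 0.2857

Work:
Find probabilities that make opponent indifferent:
P2 chooses q to make P1 indifferent between A and B
P1 chooses p to make P2 indifferent between X and Y
Mixed NE: P1 plays (A: 0.6471, B: 0.3529), P2 plays (X: 0.2857, Y: 0.7143)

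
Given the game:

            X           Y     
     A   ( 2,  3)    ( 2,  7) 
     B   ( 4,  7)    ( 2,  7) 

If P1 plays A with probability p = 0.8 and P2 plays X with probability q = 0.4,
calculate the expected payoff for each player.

E[P1] = 2.16, E[P2] = 5.72

Work:
E[P1] = p·q·π₁(A,X) + p·(1-q)·π₁(A,Y) + (1-p)·q·π₁(B,X) + (1-p)·(1-q)·π₁(B,Y)
= 0.8·0.4·2 + 0.8·0.6·2 + 0.2·0.4·4 + 0.2·0.6·2
= 2.16

E[P2] = 5.72 (similar calculation)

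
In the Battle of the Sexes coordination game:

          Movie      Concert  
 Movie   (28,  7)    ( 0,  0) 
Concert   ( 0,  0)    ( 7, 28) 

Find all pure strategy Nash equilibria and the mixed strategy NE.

Pure NE: (Movie, Movie) and (Concert, Concert); Mixed NE: p = 0.8, q = 0.2

Work:
Check pure NE:
(Movie, Movie): (28, 7) - no unilateral deviation beneficial
(Concert, Concert): (7, 28) - no unilateral deviation beneficial
Mixed NE: P1 plays Movie with p = 0.8, P2 plays Movie with q = 0.2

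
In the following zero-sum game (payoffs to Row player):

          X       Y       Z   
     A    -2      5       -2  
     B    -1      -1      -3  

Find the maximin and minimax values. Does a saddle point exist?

Maximin = -2, Minimax = -2, Saddle: True

Work:
Row minimums: [-2, -3] → maximin = -2
Column maximums: [-1, 5, -2] → minimax = -2
Saddle point exists! Game value = -2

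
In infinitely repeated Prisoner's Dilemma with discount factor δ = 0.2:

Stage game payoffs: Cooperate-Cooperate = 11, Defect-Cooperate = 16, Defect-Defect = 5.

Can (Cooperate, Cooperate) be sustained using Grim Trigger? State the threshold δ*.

δ* = 0.4545; since δ = 0.2 < 0.4545, cooperation cannot be sustained

Work:
For Grim Trigger:
Cooperate forever: 11/(1-δ)
Defect then punished: 16 + 5·δ/(1-δ)
Need: 11/(1-δ) ≥ 16 + 5·δ/(1-δ)
Solving: δ ≥ (T-R)/(T-P) = (16-11)/(16-5) = 0.4545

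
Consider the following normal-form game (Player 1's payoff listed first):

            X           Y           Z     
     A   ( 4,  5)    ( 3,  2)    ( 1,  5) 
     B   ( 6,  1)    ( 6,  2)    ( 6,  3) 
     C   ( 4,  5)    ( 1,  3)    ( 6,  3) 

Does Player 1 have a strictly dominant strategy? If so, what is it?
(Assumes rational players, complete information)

No strictly dominant strategy exists for Player 1

Work:
A strategy strictly dominates another if it gives a strictly higher payoff against every opponent action. Compare each pair of P1's strategies column-by-column:
  A vs B: [4 vs 6, 3 vs 6, 1 vs 6] → A does not strictly dominate B (column X: 4 ≤ 6)
  A vs C: [4 vs 4, 3 vs 1, 1 vs 6] → A does not strictly dominate C (column X: 4 ≤ 4)
  B vs A: [6 vs 4, 6 vs 3, 6 vs 1] → B strictly dominates A
  B vs C: [6 vs 4, 6 vs 1, 6 vs 6] → B does not strictly dominate C (column Z: 6 ≤ 6)
  C vs A: [4 vs 4, 1 vs 3, 6 vs 1] → C does not strictly dominate A (column X: 4 ≤ 4)
  C vs B: [4 vs 6, 1 vs 6, 6 vs 6] → C does not strictly dominate B (column X: 4 ≤ 6)
No single strategy strictly dominates all others → no strictly dominant strategy.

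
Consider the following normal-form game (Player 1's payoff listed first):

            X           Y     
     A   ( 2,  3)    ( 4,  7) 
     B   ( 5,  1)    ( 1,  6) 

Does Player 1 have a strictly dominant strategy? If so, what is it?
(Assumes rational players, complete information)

No strictly dominant strategy exists for Player 1

Work:
A strategy strictly dominates another if it gives a strictly higher payoff against every opponent action. Compare each pair of P1's strategies column-by-column:
  A vs B: [2 vs 5, 4 vs 1] → A does not strictly dominate B (column X: 2 ≤ 5)
  B vs A: [5 vs 2, 1 vs 4] → B does not strictly dominate A (column Y: 1 ≤ 4)
No single strategy strictly dominates all others → no strictly dominant strategy.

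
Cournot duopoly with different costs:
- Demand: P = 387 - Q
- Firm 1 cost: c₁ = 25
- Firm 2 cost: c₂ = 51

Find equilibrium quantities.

q₁* = 129.33, q₂* = 103.33

Work:
Reaction: q₁ = (387 - 25 - q₂)/2
Reaction: q₂ = (387 - 51 - q₁)/2
Solve simultaneously:
q₁* = (387 - 2×25 + 51)/3 = 129.33
q₂* = (387 - 2×51 + 25)/3 = 103.33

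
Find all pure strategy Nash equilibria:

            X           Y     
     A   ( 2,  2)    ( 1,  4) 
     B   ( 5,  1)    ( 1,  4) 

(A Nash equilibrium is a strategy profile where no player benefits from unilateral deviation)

Nash equilibrium: (A, Y), (B, Y)

Work:
Best responses:
  P1 vs X: payoffs [2, 5] → best response B (payoff 5)
  P1 vs Y: payoffs [1, 1] → best response A/B (payoff 1)
  P2 vs A: payoffs [2, 4] → best response Y (payoff 4)
  P2 vs B: payoffs [1, 4] → best response Y (payoff 4)
Mutual best responses: (A,Y), (B,Y) → Nash equilibria.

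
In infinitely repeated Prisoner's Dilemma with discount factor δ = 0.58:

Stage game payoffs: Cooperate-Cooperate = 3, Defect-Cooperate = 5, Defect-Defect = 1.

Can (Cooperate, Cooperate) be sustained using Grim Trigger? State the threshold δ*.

δ* = 0.5; since δ = 0.58 ≥ 0.5, cooperation can be sustained

Work:
For Grim Trigger:
Cooperate forever: 3/(1-δ)
Defect then punished: 5 + 1·δ/(1-δ)
Need: 3/(1-δ) ≥ 5 + 1·δ/(1-δ)
Solving: δ ≥ (T-R)/(T-P) = (5-3)/(5-1) = 0.5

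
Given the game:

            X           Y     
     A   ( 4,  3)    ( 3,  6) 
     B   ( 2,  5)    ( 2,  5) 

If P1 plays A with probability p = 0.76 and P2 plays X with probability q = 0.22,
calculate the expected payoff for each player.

E[P1] = 2.9272, E[P2] = 5.2584

Work:
E[P1] = p·q·π₁(A,X) + p·(1-q)·π₁(A,Y) + (1-p)·q·π₁(B,X) + (1-p)·(1-q)·π₁(B,Y)
= 0.76·0.22·4 + 0.76·0.78·3 + 0.24·0.22·2 + 0.24·0.78·2
= 2.9272

E[P2] = 5.2584 (similar calculation)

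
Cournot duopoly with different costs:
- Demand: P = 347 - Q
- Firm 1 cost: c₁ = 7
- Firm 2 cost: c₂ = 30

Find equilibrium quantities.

q₁* = 121.0, q₂* = 98.0

Work:
Reaction: q₁ = (347 - 7 - q₂)/2
Reaction: q₂ = (347 - 30 - q₁)/2
Solve simultaneously:
q₁* = (347 - 2×7 + 30)/3 = 121.0
q₂* = (347 - 2×30 + 7)/3 = 98.0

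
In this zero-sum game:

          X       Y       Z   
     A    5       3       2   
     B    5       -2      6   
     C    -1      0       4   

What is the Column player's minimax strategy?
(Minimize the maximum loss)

Column should play Y, value = 3

Work:
Column player minimizes Row's maximum payoff:
Column X: max payoff to Row = 5
Column Y: max payoff to Row = 3
Column Z: max payoff to Row = 6
Minimum is 3, achieved by column Y.
Minimax strategy: Y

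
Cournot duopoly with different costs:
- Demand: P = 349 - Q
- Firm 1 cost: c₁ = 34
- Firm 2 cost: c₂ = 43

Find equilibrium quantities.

q₁* = 108.0, q₂* = 99.0

Work:
Reaction: q₁ = (349 - 34 - q₂)/2
Reaction: q₂ = (349 - 43 - q₁)/2
Solve simultaneously:
q₁* = (349 - 2×34 + 43)/3 = 108.0
q₂* = (349 - 2×43 + 34)/3 = 99.0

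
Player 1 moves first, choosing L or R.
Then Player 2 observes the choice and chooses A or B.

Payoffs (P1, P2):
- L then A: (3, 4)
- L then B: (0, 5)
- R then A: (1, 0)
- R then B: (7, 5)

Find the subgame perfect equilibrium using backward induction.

P1 plays R, P2 plays B after L and B after R; Payoff (7, 5)

Work:
Backward induction:
After L: P2 chooses B → P1 gets 0
After R: P2 chooses B → P1 gets 7
P1 chooses R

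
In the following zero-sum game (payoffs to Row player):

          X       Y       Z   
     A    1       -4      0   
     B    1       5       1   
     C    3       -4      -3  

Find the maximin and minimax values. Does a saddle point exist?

Maximin = 1, Minimax = 1, Saddle: True

Work:
Row minimums: [-4, 1, -4] → maximin = 1
Column maximums: [3, 5, 1] → minimax = 1
Saddle point exists! Game value = 1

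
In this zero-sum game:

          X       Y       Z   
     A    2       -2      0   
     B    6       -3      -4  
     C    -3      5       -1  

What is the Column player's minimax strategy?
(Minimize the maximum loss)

Column should play Z, value = 0

Work:
Column player minimizes Row's maximum payoff:
Column X: max payoff to Row = 6
Column Y: max payoff to Row = 5
Column Z: max payoff to Row = 0
Minimum is 0, achieved by column Z.
Minimax strategy: Z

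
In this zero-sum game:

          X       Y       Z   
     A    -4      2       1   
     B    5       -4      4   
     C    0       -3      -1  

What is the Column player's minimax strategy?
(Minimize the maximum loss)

Column should play Y, value = 2

Work:
Column player minimizes Row's maximum payoff:
Column X: max payoff to Row = 5
Column Y: max payoff to Row = 2
Column Z: max payoff to Row = 4
Minimum is 2, achieved by column Y.
Minimax strategy: Y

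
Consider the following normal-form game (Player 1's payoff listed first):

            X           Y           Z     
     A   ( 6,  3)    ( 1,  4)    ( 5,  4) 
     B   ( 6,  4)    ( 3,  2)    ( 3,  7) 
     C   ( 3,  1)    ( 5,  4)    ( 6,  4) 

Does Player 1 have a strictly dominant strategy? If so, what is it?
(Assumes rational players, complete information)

No strictly dominant strategy exists for Player 1

Work:
A strategy strictly dominates another if it gives a strictly higher payoff against every opponent action. Compare each pair of P1's strategies column-by-column:
  A vs B: [6 vs 6, 1 vs 3, 5 vs 3] → A does not strictly dominate B (column X: 6 ≤ 6)
  A vs C: [6 vs 3, 1 vs 5, 5 vs 6] → A does not strictly dominate C (column Y: 1 ≤ 5)
  B vs A: [6 vs 6, 3 vs 1, 3 vs 5] → B does not strictly dominate A (column X: 6 ≤ 6)
  B vs C: [6 vs 3, 3 vs 5, 3 vs 6] → B does not strictly dominate C (column Y: 3 ≤ 5)
  C vs A: [3 vs 6, 5 vs 1, 6 vs 5] → C does not strictly dominate A (column X: 3 ≤ 6)
  C vs B: [3 vs 6, 5 vs 3, 6 vs 3] → C does not strictly dominate B (column X: 3 ≤ 6)
No single strategy strictly dominates all others → no strictly dominant strategy.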